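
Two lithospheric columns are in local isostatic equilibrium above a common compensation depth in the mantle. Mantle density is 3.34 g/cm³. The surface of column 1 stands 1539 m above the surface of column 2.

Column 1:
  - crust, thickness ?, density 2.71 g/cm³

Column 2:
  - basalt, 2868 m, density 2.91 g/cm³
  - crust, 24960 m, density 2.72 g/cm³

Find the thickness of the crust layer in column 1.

Take the compensation level at the base of the deeper column (depth z_c below the surface of column 1) and equate Σ ρ_i t_i down to z_c; mantle fills any gap and the z_c terms cancel.
Column 1: x×2.71 + (z_c − 0 − x)×3.34
Column 2: 1539×0 + 2868×2.91 + 24960×2.72 + (z_c − 1539 − 27828)×3.34
The z_c×3.34 term appears on both sides and cancels. Collect the known terms of each column as K = Σ(ρt)_known − 3.34 × (depth of known layers): K_1 = 0 − 3.34×0 = 0; K_2 = 76237.08 − 3.34×(1539 + 27828) = −21848.7.
Balance: K_1 − x×(3.34 − 2.71) = K_2, so x = (K_1 − K_2)/(3.34 − 2.71) = 21848.7/0.63 = 34700 m.

34700 m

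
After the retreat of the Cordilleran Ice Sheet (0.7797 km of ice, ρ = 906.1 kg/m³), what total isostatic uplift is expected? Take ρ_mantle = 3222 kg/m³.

Removing the load lets mantle flow back in; uplift u satisfies ρ_ice t = ρ_m u.
u = t ρ_ice/ρ_m = 0.7797 km × 906.1/3222 = 0.219 km.

0.219 km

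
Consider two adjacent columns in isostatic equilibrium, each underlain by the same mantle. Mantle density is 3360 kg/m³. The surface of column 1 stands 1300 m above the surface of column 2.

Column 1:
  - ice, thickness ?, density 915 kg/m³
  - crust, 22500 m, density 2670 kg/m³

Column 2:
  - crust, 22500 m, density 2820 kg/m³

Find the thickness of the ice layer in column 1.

406 m

Take the compensation level at the base of the deeper column (depth z_c below the surface of column 1) and equate Σ ρ_i t_i down to z_c; mantle fills any gap and the z_c terms cancel.
Column 1: x×915 + 22500×2670 + (z_c − 22500 − x)×3360
Column 2: 1300×0 + 22500×2820 + (z_c − 1300 − 22500)×3360
The z_c×3360 term appears on both sides and cancels. Collect the known terms of each column as K = Σ(ρt)_known − 3360 × (depth of known layers): K_1 = 60075000 − 3360×22500 = −15525000; K_2 = 63450000 − 3360×(1300 + 22500) = −16518000.
Balance: K_1 − x×(3360 − 915) = K_2, so x = (K_1 − K_2)/(3360 − 915) = 993000/2445 = 406 m.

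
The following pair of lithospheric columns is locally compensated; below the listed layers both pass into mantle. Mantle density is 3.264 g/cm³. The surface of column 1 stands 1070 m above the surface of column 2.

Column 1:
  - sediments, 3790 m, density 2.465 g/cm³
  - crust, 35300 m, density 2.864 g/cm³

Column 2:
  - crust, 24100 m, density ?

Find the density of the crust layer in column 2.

2.7 g/cm³

Take the compensation level at the base of the deeper column (depth z_c below the surface of column 1) and equate Σ ρ_i t_i down to z_c; mantle fills any gap and the z_c terms cancel.
Column 1: 3790×2.465 + 35300×2.864 + (z_c − 39090)×3.264
Column 2: 1070×0 + 24100×ρ + (z_c − 1070 − 24100)×3.264
The z_c×3.264 term appears on both sides and cancels. Collect the known terms of each column as K = Σ(ρt)_known − 3.264 × (depth of known layers): K_1 = 110441.55 − 3.264×39090 = −17148.21; K_2 = 0 − 3.264×(1070 + 24100) = −82154.88.
Balance: K_1 = K_2 + 24100×ρ, so ρ = (K_1 − K_2)/24100 = 65006.7/24100 = 2.7 g/cm³.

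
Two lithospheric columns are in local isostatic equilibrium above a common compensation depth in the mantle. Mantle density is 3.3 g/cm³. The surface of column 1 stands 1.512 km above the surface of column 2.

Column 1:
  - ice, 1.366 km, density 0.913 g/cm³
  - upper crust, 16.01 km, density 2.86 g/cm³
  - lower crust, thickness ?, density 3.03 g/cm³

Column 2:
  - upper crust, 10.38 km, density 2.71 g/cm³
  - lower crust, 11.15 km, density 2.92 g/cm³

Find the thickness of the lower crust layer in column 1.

Take the compensation level at the base of the deeper column (depth z_c below the surface of column 1) and equate Σ ρ_i t_i down to z_c; mantle fills any gap and the z_c terms cancel.
Column 1: 1.366×0.913 + 16.01×2.86 + x×3.03 + (z_c − 17.376 − x)×3.3
Column 2: 1.512×0 + 10.38×2.71 + 11.15×2.92 + (z_c − 1.512 − 21.53)×3.3
The z_c×3.3 term appears on both sides and cancels. Collect the known terms of each column as K = Σ(ρt)_known − 3.3 × (depth of known layers): K_1 = 47.035758 − 3.3×17.376 = −10.305042; K_2 = 60.6878 − 3.3×(1.512 + 21.53) = −15.3508.
Balance: K_1 − x×(3.3 − 3.03) = K_2, so x = (K_1 − K_2)/(3.3 − 3.03) = 5.04576/0.27 = 18.7 km.

18.7 km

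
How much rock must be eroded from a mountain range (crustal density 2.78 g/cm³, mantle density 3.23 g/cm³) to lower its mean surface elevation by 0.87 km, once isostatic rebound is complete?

Net drop Δ = e − u = e − e ρ_c/ρ_m = e (ρ_m − ρ_c)/ρ_m.
e = Δ ρ_m/(ρ_m − ρ_c) = 0.87 km × 3.23/0.45 = 6.24 km.

6.24 km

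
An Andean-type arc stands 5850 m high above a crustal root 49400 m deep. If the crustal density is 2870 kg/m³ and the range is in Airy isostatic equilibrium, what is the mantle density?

3210 kg/m³

Airy balance: ρ_c h = (ρ_m − ρ_c) r → ρ_m = ρ_c (1 + h/r).
ρ_m = 2870 × (1 + 5850 m/49400 m) = 3210 kg/m³.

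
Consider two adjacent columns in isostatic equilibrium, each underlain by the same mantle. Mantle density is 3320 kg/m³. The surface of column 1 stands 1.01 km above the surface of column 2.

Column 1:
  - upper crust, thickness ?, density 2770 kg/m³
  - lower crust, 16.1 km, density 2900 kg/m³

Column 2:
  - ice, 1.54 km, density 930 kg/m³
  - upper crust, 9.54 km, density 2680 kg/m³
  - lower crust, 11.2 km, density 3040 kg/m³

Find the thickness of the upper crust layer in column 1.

Take the compensation level at the base of the deeper column (depth z_c below the surface of column 1) and equate Σ ρ_i t_i down to z_c; mantle fills any gap and the z_c terms cancel.
Column 1: x×2770 + 16.1×2900 + (z_c − 16.1 − x)×3320
Column 2: 1.01×0 + 1.54×930 + 9.54×2680 + 11.2×3040 + (z_c − 1.01 − 22.28)×3320
The z_c×3320 term appears on both sides and cancels. Collect the known terms of each column as K = Σ(ρt)_known − 3320 × (depth of known layers): K_1 = 46690 − 3320×16.1 = −6762; K_2 = 61047.4 − 3320×(1.01 + 22.28) = −16275.4.
Balance: K_1 − x×(3320 − 2770) = K_2, so x = (K_1 − K_2)/(3320 − 2770) = 9513.4/550 = 17.3 km.

17.3 km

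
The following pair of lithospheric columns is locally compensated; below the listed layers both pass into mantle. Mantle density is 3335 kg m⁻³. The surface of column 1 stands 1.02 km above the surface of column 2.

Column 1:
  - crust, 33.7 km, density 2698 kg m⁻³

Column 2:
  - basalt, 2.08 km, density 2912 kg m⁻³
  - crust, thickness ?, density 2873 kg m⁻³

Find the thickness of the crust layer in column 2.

37.2 km

Take the compensation level at the base of the deeper column (depth z_c below the surface of column 1) and equate Σ ρ_i t_i down to z_c; mantle fills any gap and the z_c terms cancel.
Column 1: 33.7×2698 + (z_c − 33.7)×3335
Column 2: 1.02×0 + 2.08×2912 + x×2873 + (z_c − 1.02 − 2.08 − x)×3335
The z_c×3335 term appears on both sides and cancels. Collect the known terms of each column as K = Σ(ρt)_known − 3335 × (depth of known layers): K_1 = 90922.6 − 3335×33.7 = −21466.9; K_2 = 6056.96 − 3335×(1.02 + 2.08) = −4281.54.
Balance: K_1 = K_2 − x×(3335 − 2873), so x = (K_2 − K_1)/(3335 − 2873) = 17185.4/462 = 37.2 km.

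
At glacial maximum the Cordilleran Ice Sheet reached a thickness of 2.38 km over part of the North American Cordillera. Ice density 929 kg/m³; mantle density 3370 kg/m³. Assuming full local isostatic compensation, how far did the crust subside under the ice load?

0.656 km

In Airy isostatic equilibrium: the ice load ρ_ice t is balanced by mantle displaced below, ρ_m s.
s = t ρ_ice / ρ_m = 2.38 km × 929/3370 = 0.656 km.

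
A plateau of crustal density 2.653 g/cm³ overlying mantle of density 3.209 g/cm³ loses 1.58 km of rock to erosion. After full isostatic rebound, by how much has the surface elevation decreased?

Rebound u = e ρ_c/ρ_m = 1.58 km × 2.653/3.209 = 1.306 km.
Net surface drop = e − u = 1.58 km − 1.306 km = e (ρ_m − ρ_c)/ρ_m = 0.274 km.

0.274 km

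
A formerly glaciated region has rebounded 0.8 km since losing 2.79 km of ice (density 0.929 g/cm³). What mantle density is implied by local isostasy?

ρ_m = ρ_ice t / u = 0.929 × 2.79 km/0.8 km = 3.24 g/cm³.

3.24 g/cm³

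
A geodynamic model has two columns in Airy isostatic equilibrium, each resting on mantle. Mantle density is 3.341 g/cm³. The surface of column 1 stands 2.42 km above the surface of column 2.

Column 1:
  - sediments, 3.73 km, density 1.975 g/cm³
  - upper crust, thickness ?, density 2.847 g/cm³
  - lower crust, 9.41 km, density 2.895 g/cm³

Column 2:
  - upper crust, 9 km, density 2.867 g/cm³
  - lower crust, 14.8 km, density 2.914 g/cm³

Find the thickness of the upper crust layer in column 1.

19 km

Take the compensation level at the base of the deeper column (depth z_c below the surface of column 1) and equate Σ ρ_i t_i down to z_c; mantle fills any gap and the z_c terms cancel.
Column 1: 3.73×1.975 + x×2.847 + 9.41×2.895 + (z_c − 13.14 − x)×3.341
Column 2: 2.42×0 + 9×2.867 + 14.8×2.914 + (z_c − 2.42 − 23.8)×3.341
The z_c×3.341 term appears on both sides and cancels. Collect the known terms of each column as K = Σ(ρt)_known − 3.341 × (depth of known layers): K_1 = 34.6087 − 3.341×13.14 = −9.29204; K_2 = 68.9302 − 3.341×(2.42 + 23.8) = −18.67082.
Balance: K_1 − x×(3.341 − 2.847) = K_2, so x = (K_1 − K_2)/(3.341 − 2.847) = 9.37878/0.494 = 19 km.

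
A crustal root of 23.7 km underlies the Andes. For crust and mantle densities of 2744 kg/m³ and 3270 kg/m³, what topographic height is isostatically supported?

4.54 km

By Archimedes' principle applied to the lithosphere: ρ_c h = (ρ_m − ρ_c) r.
h = r (ρ_m − ρ_c) / ρ_c = 23.7 km × (3270 − 2744) / 2744 = 4.54 km.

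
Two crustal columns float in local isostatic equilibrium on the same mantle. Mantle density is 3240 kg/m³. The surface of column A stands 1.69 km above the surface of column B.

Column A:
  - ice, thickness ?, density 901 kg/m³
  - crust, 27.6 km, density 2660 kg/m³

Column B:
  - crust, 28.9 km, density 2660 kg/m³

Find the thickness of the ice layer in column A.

Take the compensation level at the base of the deeper column (depth z_c below the surface of column A) and equate Σ ρ_i t_i down to z_c; mantle fills any gap and the z_c terms cancel.
Column A: x×901 + 27.6×2660 + (z_c − 27.6 − x)×3240
Column B: 1.69×0 + 28.9×2660 + (z_c − 1.69 − 28.9)×3240
The z_c×3240 term appears on both sides and cancels. Collect the known terms of each column as K = Σ(ρt)_known − 3240 × (depth of known layers): K_A = 73416 − 3240×27.6 = −16008; K_B = 76874 − 3240×(1.69 + 28.9) = −22237.6.
Balance: K_A − x×(3240 − 901) = K_B, so x = (K_A − K_B)/(3240 − 901) = 6229.6/2339 = 2.66 km.

2.66 km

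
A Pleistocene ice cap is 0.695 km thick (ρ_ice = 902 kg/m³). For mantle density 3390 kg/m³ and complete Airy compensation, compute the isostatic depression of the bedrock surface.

0.185 km

By Archimedes' principle applied to the lithosphere: the ice load ρ_ice t is balanced by mantle displaced below, ρ_m s.
s = t ρ_ice / ρ_m = 0.695 km × 902/3390 = 0.185 km.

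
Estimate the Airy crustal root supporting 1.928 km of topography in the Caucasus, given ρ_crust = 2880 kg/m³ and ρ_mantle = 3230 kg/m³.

In Airy isostatic equilibrium: the weight of the topography is balanced by the buoyancy of the root, ρ_c h = (ρ_m − ρ_c) r.
r = h · ρ_c / (ρ_m − ρ_c) = 1.928 km × 2880 / (3230 − 2880) = 15.9 km.

15.9 km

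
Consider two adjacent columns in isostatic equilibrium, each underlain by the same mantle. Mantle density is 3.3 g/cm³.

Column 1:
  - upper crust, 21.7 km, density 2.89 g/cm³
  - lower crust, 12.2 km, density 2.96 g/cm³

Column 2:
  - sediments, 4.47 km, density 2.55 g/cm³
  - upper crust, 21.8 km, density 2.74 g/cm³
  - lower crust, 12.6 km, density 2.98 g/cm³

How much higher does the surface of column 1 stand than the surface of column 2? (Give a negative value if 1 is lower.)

For any compensation level in the mantle, the mantle terms cancel and isostasy reduces to e = (Σt_1 − Σt_2) − (Σ(ρt)_1 − Σ(ρt)_2) / ρ_m.
Σt_1 = 33.9 km; Σt_2 = 38.87 km; Σ(ρt)_1 = 98.825; Σ(ρt)_2 = 108.6785 (in km·g/cm³).
e = (33.9 − 38.87) − (98.825 − 108.6785) / 3.3 = −1.98 km.

−1.98 km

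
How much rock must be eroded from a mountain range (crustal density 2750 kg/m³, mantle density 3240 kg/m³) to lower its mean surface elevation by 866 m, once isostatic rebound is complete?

Net drop Δ = e − u = e − e ρ_c/ρ_m = e (ρ_m − ρ_c)/ρ_m.
e = Δ ρ_m/(ρ_m − ρ_c) = 866 m × 3240/490 = 5730 m.

5730 m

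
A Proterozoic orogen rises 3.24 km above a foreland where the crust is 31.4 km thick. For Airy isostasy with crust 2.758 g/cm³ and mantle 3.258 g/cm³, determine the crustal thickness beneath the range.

52.5 km

Root depth r = h ρ_c / (ρ_m − ρ_c) = 3.24 km × 2.758 / 0.5 = 17.87 km.
Total thickness = T + h + r = 31.4 km + 3.24 km + 17.87 km = 52.5 km.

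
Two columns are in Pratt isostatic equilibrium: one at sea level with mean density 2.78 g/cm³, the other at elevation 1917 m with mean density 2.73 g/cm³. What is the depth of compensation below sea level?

ρ_ref D = ρ (D + h) → D (ρ_ref − ρ) = ρ h.
D = ρ h/(ρ_ref − ρ) = 2.73 × 1917 m/(2.78 − 2.73) = 105000 m.

105000 m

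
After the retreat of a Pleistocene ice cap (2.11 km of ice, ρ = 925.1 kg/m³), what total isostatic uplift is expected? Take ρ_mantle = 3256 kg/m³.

Removing the load lets mantle flow back in; uplift u satisfies ρ_ice t = ρ_m u.
u = t ρ_ice/ρ_m = 2.11 km × 925.1/3256 = 0.599 km.

0.599 km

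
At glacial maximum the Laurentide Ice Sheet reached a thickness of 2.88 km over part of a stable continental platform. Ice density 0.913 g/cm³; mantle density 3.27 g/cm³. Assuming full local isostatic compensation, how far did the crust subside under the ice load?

In Airy isostatic equilibrium: the ice load ρ_ice t is balanced by mantle displaced below, ρ_m s.
s = t ρ_ice / ρ_m = 2.88 km × 0.913/3.27 = 0.804 km.

0.804 km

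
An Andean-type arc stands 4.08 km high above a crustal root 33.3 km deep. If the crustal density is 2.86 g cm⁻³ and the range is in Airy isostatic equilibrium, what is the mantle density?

Airy balance: ρ_c h = (ρ_m − ρ_c) r → ρ_m = ρ_c (1 + h/r).
ρ_m = 2.86 × (1 + 4.08 km/33.3 km) = 3.21 g cm⁻³.

3.21 g cm⁻³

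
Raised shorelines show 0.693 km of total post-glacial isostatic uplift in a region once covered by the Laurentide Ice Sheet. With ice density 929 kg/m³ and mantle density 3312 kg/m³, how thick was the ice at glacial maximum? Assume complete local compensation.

2.47 km

u = t ρ_ice/ρ_m → t = u ρ_m/ρ_ice = 0.693 km × 3312/929 = 2.47 km.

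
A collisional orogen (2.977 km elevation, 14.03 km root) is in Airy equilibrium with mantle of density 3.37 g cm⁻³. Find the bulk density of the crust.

2.78 g cm⁻³

ρ_c h = (ρ_m − ρ_c) r → ρ_c (h + r) = ρ_m r → ρ_c = ρ_m r / (h + r).
ρ_c = 3.37 × 14.03 km / (2.977 km + 14.03 km) = 2.78 g cm⁻³.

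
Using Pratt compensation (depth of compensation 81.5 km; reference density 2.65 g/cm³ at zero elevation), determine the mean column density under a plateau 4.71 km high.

Pratt balance: ρ_ref D = ρ (D + h).
ρ = ρ_ref D/(D + h) = 2.65 × 81.5 km/(81.5 km + 4.71 km) = 2.51 g/cm³.

2.51 g/cm³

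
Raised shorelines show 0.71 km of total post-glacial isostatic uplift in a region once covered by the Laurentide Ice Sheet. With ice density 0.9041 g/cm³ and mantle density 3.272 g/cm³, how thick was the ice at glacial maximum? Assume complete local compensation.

2.57 km

u = t ρ_ice/ρ_m → t = u ρ_m/ρ_ice = 0.71 km × 3.272/0.9041 = 2.57 km.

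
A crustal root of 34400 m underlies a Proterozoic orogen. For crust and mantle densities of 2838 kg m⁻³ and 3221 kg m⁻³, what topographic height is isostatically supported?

4640 m

For local isostatic compensation: ρ_c h = (ρ_m − ρ_c) r.
h = r (ρ_m − ρ_c) / ρ_c = 34400 m × (3221 − 2838) / 2838 = 4640 m.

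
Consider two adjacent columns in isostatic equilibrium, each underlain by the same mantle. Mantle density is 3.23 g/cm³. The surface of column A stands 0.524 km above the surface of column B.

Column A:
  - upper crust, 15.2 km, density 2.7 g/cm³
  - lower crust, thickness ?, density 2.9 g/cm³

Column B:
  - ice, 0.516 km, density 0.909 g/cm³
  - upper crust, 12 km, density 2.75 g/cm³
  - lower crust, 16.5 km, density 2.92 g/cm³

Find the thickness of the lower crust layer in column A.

Take the compensation level at the base of the deeper column (depth z_c below the surface of column A) and equate Σ ρ_i t_i down to z_c; mantle fills any gap and the z_c terms cancel.
Column A: 15.2×2.7 + x×2.9 + (z_c − 15.2 − x)×3.23
Column B: 0.524×0 + 0.516×0.909 + 12×2.75 + 16.5×2.92 + (z_c − 0.524 − 29.016)×3.23
The z_c×3.23 term appears on both sides and cancels. Collect the known terms of each column as K = Σ(ρt)_known − 3.23 × (depth of known layers): K_A = 41.04 − 3.23×15.2 = −8.056; K_B = 81.649044 − 3.23×(0.524 + 29.016) = −13.765156.
Balance: K_A − x×(3.23 − 2.9) = K_B, so x = (K_A − K_B)/(3.23 − 2.9) = 5.70916/0.33 = 17.3 km.

17.3 km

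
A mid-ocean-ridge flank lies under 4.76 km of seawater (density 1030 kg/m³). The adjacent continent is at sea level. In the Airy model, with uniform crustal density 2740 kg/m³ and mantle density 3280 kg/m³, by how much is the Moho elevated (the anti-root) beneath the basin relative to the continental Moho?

15.1 km

For local isostatic compensation: replacing crust with seawater at the top is compensated by replacing crust with mantle at the base: d (ρ_c − ρ_w) = a (ρ_m − ρ_c).
a = d (ρ_c − ρ_w)/(ρ_m − ρ_c) = 4.76 km × 1710/540 = 15.1 km.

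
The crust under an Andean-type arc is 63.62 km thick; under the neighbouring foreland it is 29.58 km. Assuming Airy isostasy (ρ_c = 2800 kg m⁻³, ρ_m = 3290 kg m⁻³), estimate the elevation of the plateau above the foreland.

Excess crust Δ = 63.62 km − 29.58 km = 34.04 km, split between elevation h and root r with h + r = Δ.
Airy balance ρ_c h = (ρ_m − ρ_c) r gives r = h ρ_c/(ρ_m − ρ_c), so h (1 + ρ_c/(ρ_m − ρ_c)) = Δ, i.e. h = Δ (ρ_m − ρ_c)/ρ_m.
h = 34.04 km × 490/3290 = 5.07 km.

5.07 km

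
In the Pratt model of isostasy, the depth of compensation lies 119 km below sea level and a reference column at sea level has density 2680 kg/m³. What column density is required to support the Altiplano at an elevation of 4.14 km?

Pratt balance: ρ_ref D = ρ (D + h).
ρ = ρ_ref D/(D + h) = 2680 × 119 km/(119 km + 4.14 km) = 2590 kg/m³.

2590 kg/m³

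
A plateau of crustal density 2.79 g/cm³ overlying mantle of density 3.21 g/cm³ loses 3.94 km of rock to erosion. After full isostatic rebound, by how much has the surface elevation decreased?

Rebound u = e ρ_c/ρ_m = 3.94 km × 2.79/3.21 = 3.424 km.
Net surface drop = e − u = 3.94 km − 3.424 km = e (ρ_m − ρ_c)/ρ_m = 0.516 km.

0.516 km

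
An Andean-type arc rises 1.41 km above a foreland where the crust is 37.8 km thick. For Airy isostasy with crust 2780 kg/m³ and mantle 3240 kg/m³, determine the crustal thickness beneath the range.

Root depth r = h ρ_c / (ρ_m − ρ_c) = 1.41 km × 2780 / 460 = 8.521 km.
Total thickness = T + h + r = 37.8 km + 1.41 km + 8.521 km = 47.7 km.

47.7 km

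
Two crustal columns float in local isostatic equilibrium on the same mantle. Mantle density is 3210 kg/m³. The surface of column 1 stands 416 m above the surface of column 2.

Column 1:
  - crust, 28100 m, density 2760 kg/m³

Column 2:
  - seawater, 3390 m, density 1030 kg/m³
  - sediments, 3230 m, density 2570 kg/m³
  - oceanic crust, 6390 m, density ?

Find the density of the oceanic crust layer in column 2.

Take the compensation level at the base of the deeper column (depth z_c below the surface of column 1) and equate Σ ρ_i t_i down to z_c; mantle fills any gap and the z_c terms cancel.
Column 1: 28100×2760 + (z_c − 28100)×3210
Column 2: 416×0 + 3390×1030 + 3230×2570 + 6390×ρ + (z_c − 416 − 13010)×3210
The z_c×3210 term appears on both sides and cancels. Collect the known terms of each column as K = Σ(ρt)_known − 3210 × (depth of known layers): K_1 = 77556000 − 3210×28100 = −12645000; K_2 = 11792800 − 3210×(416 + 13010) = −31304660.
Balance: K_1 = K_2 + 6390×ρ, so ρ = (K_1 − K_2)/6390 = 18659700/6390 = 2920 kg/m³.

2920 kg/m³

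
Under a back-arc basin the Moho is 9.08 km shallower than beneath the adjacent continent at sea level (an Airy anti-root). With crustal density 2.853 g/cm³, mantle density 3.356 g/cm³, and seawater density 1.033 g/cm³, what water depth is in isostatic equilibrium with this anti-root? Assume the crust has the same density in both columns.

2.51 km

Replacing a thickness d of crust by seawater at the top must be balanced by replacing crust with mantle at the base: d (ρ_c − ρ_w) = a (ρ_m − ρ_c).
d = a (ρ_m − ρ_c)/(ρ_c − ρ_w) = 9.08 km × 0.503/1.82 = 2.51 km.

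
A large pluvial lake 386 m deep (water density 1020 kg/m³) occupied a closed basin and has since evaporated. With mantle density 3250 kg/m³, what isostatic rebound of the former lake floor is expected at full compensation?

u = d ρ_w/ρ_m = 386 m × 1020/3250 = 121 m.

121 m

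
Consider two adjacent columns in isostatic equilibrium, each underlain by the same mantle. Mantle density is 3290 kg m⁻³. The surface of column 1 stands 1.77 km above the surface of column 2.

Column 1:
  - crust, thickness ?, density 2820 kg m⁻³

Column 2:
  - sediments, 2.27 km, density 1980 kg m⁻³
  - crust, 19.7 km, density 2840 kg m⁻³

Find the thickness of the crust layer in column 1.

Take the compensation level at the base of the deeper column (depth z_c below the surface of column 1) and equate Σ ρ_i t_i down to z_c; mantle fills any gap and the z_c terms cancel.
Column 1: x×2820 + (z_c − 0 − x)×3290
Column 2: 1.77×0 + 2.27×1980 + 19.7×2840 + (z_c − 1.77 − 21.97)×3290
The z_c×3290 term appears on both sides and cancels. Collect the known terms of each column as K = Σ(ρt)_known − 3290 × (depth of known layers): K_1 = 0 − 3290×0 = 0; K_2 = 60442.6 − 3290×(1.77 + 21.97) = −17662.
Balance: K_1 − x×(3290 − 2820) = K_2, so x = (K_1 − K_2)/(3290 − 2820) = 17662/470 = 37.6 km.

37.6 km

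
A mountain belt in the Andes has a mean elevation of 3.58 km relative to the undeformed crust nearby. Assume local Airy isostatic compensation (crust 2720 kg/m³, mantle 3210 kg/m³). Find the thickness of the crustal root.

By Archimedes' principle applied to the lithosphere: the weight of the topography is balanced by the buoyancy of the root, ρ_c h = (ρ_m − ρ_c) r.
r = h · ρ_c / (ρ_m − ρ_c) = 3.58 km × 2720 / (3210 − 2720) = 19.9 km.

19.9 km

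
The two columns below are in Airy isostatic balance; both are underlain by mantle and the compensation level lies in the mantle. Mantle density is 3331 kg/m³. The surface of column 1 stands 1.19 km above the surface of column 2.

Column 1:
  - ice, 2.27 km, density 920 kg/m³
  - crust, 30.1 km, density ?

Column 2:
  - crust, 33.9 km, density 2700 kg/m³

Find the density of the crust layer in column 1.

2670 kg/m³

Take the compensation level at the base of the deeper column (depth z_c below the surface of column 1) and equate Σ ρ_i t_i down to z_c; mantle fills any gap and the z_c terms cancel.
Column 1: 2.27×920 + 30.1×ρ + (z_c − 32.37)×3331
Column 2: 1.19×0 + 33.9×2700 + (z_c − 1.19 − 33.9)×3331
The z_c×3331 term appears on both sides and cancels. Collect the known terms of each column as K = Σ(ρt)_known − 3331 × (depth of known layers): K_1 = 2088.4 − 3331×32.37 = −105736.07; K_2 = 91530 − 3331×(1.19 + 33.9) = −25354.79.
Balance: K_1 + 30.1×ρ = K_2, so ρ = (K_2 − K_1)/30.1 = 80381.3/30.1 = 2670 kg/m³.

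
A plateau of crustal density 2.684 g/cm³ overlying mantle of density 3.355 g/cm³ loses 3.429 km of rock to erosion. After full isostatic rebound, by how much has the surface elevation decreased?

0.686 km

Rebound u = e ρ_c/ρ_m = 3.429 km × 2.684/3.355 = 2.743 km.
Net surface drop = e − u = 3.429 km − 2.743 km = e (ρ_m − ρ_c)/ρ_m = 0.686 km.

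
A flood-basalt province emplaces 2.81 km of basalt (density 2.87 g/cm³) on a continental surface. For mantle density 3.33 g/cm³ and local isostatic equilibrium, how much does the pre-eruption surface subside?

Subaerial loading: s = t ρ_load / ρ_m.
s = 2.81 km × 2.87/3.33 = 2.42 km.

2.42 km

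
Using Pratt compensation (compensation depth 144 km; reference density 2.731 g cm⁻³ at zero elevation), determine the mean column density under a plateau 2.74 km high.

Pratt balance: ρ_ref D = ρ (D + h).
ρ = ρ_ref D/(D + h) = 2.731 × 144 km/(144 km + 2.74 km) = 2.68 g cm⁻³.

2.68 g cm⁻³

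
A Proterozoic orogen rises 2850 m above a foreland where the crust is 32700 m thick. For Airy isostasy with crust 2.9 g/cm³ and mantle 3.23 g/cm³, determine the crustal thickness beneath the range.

60600 m

Root depth r = h ρ_c / (ρ_m − ρ_c) = 2850 m × 2.9 / 0.33 = 25050 m.
Total thickness = T + h + r = 32700 m + 2850 m + 25050 m = 60600 m.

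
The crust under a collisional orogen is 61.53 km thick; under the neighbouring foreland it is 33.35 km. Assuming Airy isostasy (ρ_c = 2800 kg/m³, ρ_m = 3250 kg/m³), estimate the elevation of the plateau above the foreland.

Excess crust Δ = 61.53 km − 33.35 km = 28.18 km, split between elevation h and root r with h + r = Δ.
Airy balance ρ_c h = (ρ_m − ρ_c) r gives r = h ρ_c/(ρ_m − ρ_c), so h (1 + ρ_c/(ρ_m − ρ_c)) = Δ, i.e. h = Δ (ρ_m − ρ_c)/ρ_m.
h = 28.18 km × 450/3250 = 3.9 km.

3.9 km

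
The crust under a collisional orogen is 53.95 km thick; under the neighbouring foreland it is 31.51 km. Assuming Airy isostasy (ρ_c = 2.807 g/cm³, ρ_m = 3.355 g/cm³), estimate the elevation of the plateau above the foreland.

Excess crust Δ = 53.95 km − 31.51 km = 22.44 km, split between elevation h and root r with h + r = Δ.
Airy balance ρ_c h = (ρ_m − ρ_c) r gives r = h ρ_c/(ρ_m − ρ_c), so h (1 + ρ_c/(ρ_m − ρ_c)) = Δ, i.e. h = Δ (ρ_m − ρ_c)/ρ_m.
h = 22.44 km × 0.548/3.355 = 3.67 km.

3.67 km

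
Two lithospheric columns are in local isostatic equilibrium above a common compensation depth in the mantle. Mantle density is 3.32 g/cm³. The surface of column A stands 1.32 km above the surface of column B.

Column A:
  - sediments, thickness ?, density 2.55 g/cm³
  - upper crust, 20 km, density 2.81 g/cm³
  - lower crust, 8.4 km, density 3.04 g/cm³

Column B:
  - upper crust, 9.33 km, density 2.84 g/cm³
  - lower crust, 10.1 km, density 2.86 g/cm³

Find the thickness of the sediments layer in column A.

Take the compensation level at the base of the deeper column (depth z_c below the surface of column A) and equate Σ ρ_i t_i down to z_c; mantle fills any gap and the z_c terms cancel.
Column A: x×2.55 + 20×2.81 + 8.4×3.04 + (z_c − 28.4 − x)×3.32
Column B: 1.32×0 + 9.33×2.84 + 10.1×2.86 + (z_c − 1.32 − 19.43)×3.32
The z_c×3.32 term appears on both sides and cancels. Collect the known terms of each column as K = Σ(ρt)_known − 3.32 × (depth of known layers): K_A = 81.736 − 3.32×28.4 = −12.552; K_B = 55.3832 − 3.32×(1.32 + 19.43) = −13.5068.
Balance: K_A − x×(3.32 − 2.55) = K_B, so x = (K_A − K_B)/(3.32 − 2.55) = 0.9548/0.77 = 1.24 km.

1.24 km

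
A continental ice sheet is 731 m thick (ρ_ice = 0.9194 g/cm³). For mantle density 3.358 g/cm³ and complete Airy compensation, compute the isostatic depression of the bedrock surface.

By Archimedes' principle applied to the lithosphere: the ice load ρ_ice t is balanced by mantle displaced below, ρ_m s.
s = t ρ_ice / ρ_m = 731 m × 0.9194/3.358 = 200 m.

200 m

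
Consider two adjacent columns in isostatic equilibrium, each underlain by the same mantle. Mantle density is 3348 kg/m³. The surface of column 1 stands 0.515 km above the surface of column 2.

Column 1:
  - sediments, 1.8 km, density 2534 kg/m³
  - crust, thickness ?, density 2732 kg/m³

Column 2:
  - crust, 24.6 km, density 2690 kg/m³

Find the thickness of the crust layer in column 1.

26.7 km

Take the compensation level at the base of the deeper column (depth z_c below the surface of column 1) and equate Σ ρ_i t_i down to z_c; mantle fills any gap and the z_c terms cancel.
Column 1: 1.8×2534 + x×2732 + (z_c − 1.8 − x)×3348
Column 2: 0.515×0 + 24.6×2690 + (z_c − 0.515 − 24.6)×3348
The z_c×3348 term appears on both sides and cancels. Collect the known terms of each column as K = Σ(ρt)_known − 3348 × (depth of known layers): K_1 = 4561.2 − 3348×1.8 = −1465.2; K_2 = 66174 − 3348×(0.515 + 24.6) = −17911.02.
Balance: K_1 − x×(3348 − 2732) = K_2, so x = (K_1 − K_2)/(3348 − 2732) = 16445.8/616 = 26.7 km.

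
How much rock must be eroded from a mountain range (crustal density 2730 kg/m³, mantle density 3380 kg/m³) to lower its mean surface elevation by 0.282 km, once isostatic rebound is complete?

Net drop Δ = e − u = e − e ρ_c/ρ_m = e (ρ_m − ρ_c)/ρ_m.
e = Δ ρ_m/(ρ_m − ρ_c) = 0.282 km × 3380/650 = 1.47 km.

1.47 km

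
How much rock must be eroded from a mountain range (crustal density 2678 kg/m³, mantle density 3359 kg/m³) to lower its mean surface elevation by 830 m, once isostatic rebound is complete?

Net drop Δ = e − u = e − e ρ_c/ρ_m = e (ρ_m − ρ_c)/ρ_m.
e = Δ ρ_m/(ρ_m − ρ_c) = 830 m × 3359/681 = 4090 m.

4090 m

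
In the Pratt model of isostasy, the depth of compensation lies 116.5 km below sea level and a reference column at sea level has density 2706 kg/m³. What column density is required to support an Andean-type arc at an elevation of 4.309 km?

2610 kg/m³

Pratt balance: ρ_ref D = ρ (D + h).
ρ = ρ_ref D/(D + h) = 2706 × 116.5 km/(116.5 km + 4.309 km) = 2610 kg/m³.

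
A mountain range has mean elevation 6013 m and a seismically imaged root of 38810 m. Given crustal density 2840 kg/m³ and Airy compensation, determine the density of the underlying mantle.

Airy balance: ρ_c h = (ρ_m − ρ_c) r → ρ_m = ρ_c (1 + h/r).
ρ_m = 2840 × (1 + 6013 m/38810 m) = 3280 kg/m³.

3280 kg/m³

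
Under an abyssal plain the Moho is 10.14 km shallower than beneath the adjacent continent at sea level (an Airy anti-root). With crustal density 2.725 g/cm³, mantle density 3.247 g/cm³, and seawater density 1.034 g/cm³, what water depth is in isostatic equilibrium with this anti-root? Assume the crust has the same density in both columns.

Replacing a thickness d of crust by seawater at the top must be balanced by replacing crust with mantle at the base: d (ρ_c − ρ_w) = a (ρ_m − ρ_c).
d = a (ρ_m − ρ_c)/(ρ_c − ρ_w) = 10.14 km × 0.522/1.691 = 3.13 km.

3.13 km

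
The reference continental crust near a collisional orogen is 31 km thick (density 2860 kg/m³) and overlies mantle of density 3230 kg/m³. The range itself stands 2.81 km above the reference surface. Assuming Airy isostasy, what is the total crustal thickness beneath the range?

Root depth r = h ρ_c / (ρ_m − ρ_c) = 2.81 km × 2860 / 370 = 21.72 km.
Total thickness = T + h + r = 31 km + 2.81 km + 21.72 km = 55.5 km.

55.5 km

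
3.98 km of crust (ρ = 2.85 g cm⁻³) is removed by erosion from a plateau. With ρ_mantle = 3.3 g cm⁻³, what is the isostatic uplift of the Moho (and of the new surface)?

Unloading: uplift u = e ρ_c/ρ_m = 3.98 km × 2.85/3.3 = 3.44 km.

3.44 km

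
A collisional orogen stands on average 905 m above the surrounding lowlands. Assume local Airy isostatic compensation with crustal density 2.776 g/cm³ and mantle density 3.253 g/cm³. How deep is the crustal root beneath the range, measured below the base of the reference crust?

5270 m

By Archimedes' principle applied to the lithosphere: the weight of the topography is balanced by the buoyancy of the root, ρ_c h = (ρ_m − ρ_c) r.
r = h · ρ_c / (ρ_m − ρ_c) = 905 m × 2.776 / (3.253 − 2.776) = 5270 m.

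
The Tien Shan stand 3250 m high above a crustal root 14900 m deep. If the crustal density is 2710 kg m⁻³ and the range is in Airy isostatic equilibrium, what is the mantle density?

Airy balance: ρ_c h = (ρ_m − ρ_c) r → ρ_m = ρ_c (1 + h/r).
ρ_m = 2710 × (1 + 3250 m/14900 m) = 3300 kg m⁻³.

3300 kg m⁻³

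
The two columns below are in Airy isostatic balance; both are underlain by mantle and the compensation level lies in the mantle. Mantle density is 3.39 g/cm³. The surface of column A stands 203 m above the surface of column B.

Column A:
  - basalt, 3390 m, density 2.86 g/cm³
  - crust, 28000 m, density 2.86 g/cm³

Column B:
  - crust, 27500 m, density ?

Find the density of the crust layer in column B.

2.81 g/cm³

Take the compensation level at the base of the deeper column (depth z_c below the surface of column A) and equate Σ ρ_i t_i down to z_c; mantle fills any gap and the z_c terms cancel.
Column A: 3390×2.86 + 28000×2.86 + (z_c − 31390)×3.39
Column B: 203×0 + 27500×ρ + (z_c − 203 − 27500)×3.39
The z_c×3.39 term appears on both sides and cancels. Collect the known terms of each column as K = Σ(ρt)_known − 3.39 × (depth of known layers): K_A = 89775.4 − 3.39×31390 = −16636.7; K_B = 0 − 3.39×(203 + 27500) = −93913.17.
Balance: K_A = K_B + 27500×ρ, so ρ = (K_A − K_B)/27500 = 77276.5/27500 = 2.81 g/cm³.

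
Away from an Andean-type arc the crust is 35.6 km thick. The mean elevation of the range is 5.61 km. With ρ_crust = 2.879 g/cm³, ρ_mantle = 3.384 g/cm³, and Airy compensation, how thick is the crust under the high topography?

73.2 km

Root depth r = h ρ_c / (ρ_m − ρ_c) = 5.61 km × 2.879 / 0.505 = 31.98 km.
Total thickness = T + h + r = 35.6 km + 5.61 km + 31.98 km = 73.2 km.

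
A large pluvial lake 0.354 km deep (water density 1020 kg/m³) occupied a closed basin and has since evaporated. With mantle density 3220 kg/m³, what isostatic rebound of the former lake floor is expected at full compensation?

0.112 km

u = d ρ_w/ρ_m = 0.354 km × 1020/3220 = 0.112 km.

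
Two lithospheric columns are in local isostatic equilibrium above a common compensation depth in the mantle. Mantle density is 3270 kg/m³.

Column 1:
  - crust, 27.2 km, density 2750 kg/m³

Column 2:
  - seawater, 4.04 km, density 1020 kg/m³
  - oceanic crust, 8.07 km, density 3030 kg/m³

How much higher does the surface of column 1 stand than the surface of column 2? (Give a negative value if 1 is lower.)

For any compensation level in the mantle, the mantle terms cancel and isostasy reduces to e = (Σt_1 − Σt_2) − (Σ(ρt)_1 − Σ(ρt)_2) / ρ_m.
Σt_1 = 27.2 km; Σt_2 = 12.11 km; Σ(ρt)_1 = 74800; Σ(ρt)_2 = 28572.9 (in km·kg/m³).
e = (27.2 − 12.11) − (74800 − 28572.9) / 3270 = 0.953 km.

0.953 km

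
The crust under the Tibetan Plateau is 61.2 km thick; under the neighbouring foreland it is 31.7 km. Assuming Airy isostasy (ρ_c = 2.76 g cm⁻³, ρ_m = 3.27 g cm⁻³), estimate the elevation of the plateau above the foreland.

Excess crust Δ = 61.2 km − 31.7 km = 29.5 km, split between elevation h and root r with h + r = Δ.
Airy balance ρ_c h = (ρ_m − ρ_c) r gives r = h ρ_c/(ρ_m − ρ_c), so h (1 + ρ_c/(ρ_m − ρ_c)) = Δ, i.e. h = Δ (ρ_m − ρ_c)/ρ_m.
h = 29.5 km × 0.51/3.27 = 4.6 km.

4.6 km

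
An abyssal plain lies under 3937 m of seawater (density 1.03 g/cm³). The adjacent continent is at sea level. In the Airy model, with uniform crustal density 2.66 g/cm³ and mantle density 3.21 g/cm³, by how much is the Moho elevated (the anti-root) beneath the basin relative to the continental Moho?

In Airy isostatic equilibrium: replacing crust with seawater at the top is compensated by replacing crust with mantle at the base: d (ρ_c − ρ_w) = a (ρ_m − ρ_c).
a = d (ρ_c − ρ_w)/(ρ_m − ρ_c) = 3937 m × 1.63/0.55 = 11700 m.

11700 m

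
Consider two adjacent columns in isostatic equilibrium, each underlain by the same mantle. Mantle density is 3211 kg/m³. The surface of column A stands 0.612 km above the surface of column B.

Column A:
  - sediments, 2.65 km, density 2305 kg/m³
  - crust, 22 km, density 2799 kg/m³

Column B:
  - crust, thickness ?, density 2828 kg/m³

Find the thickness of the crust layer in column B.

24.8 km

Take the compensation level at the base of the deeper column (depth z_c below the surface of column A) and equate Σ ρ_i t_i down to z_c; mantle fills any gap and the z_c terms cancel.
Column A: 2.65×2305 + 22×2799 + (z_c − 24.65)×3211
Column B: 0.612×0 + x×2828 + (z_c − 0.612 − 0 − x)×3211
The z_c×3211 term appears on both sides and cancels. Collect the known terms of each column as K = Σ(ρt)_known − 3211 × (depth of known layers): K_A = 67686.25 − 3211×24.65 = −11464.9; K_B = 0 − 3211×(0.612 + 0) = −1965.132.
Balance: K_A = K_B − x×(3211 − 2828), so x = (K_B − K_A)/(3211 − 2828) = 9499.77/383 = 24.8 km.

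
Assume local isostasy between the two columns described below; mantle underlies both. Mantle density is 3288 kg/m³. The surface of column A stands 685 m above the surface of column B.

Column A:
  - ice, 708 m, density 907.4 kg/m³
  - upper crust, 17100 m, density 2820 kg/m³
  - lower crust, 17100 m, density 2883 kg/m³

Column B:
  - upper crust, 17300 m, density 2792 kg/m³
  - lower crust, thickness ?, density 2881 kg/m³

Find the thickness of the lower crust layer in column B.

Take the compensation level at the base of the deeper column (depth z_c below the surface of column A) and equate Σ ρ_i t_i down to z_c; mantle fills any gap and the z_c terms cancel.
Column A: 708×907.4 + 17100×2820 + 17100×2883 + (z_c − 34908)×3288
Column B: 685×0 + 17300×2792 + x×2881 + (z_c − 685 − 17300 − x)×3288
The z_c×3288 term appears on both sides and cancels. Collect the known terms of each column as K = Σ(ρt)_known − 3288 × (depth of known layers): K_A = 98163739.2 − 3288×34908 = −16613764.8; K_B = 48301600 − 3288×(685 + 17300) = −10833080.
Balance: K_A = K_B − x×(3288 − 2881), so x = (K_B − K_A)/(3288 − 2881) = 5780680/407 = 14200 m.

14200 m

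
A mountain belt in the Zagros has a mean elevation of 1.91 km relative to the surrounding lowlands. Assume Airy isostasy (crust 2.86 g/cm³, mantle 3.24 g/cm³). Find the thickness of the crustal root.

14.4 km

Isostatic balance requires: the weight of the topography is balanced by the buoyancy of the root, ρ_c h = (ρ_m − ρ_c) r.
r = h · ρ_c / (ρ_m − ρ_c) = 1.91 km × 2.86 / (3.24 − 2.86) = 14.4 km.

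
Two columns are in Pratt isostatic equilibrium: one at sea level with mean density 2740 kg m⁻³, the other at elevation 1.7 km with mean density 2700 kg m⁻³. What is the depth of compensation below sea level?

115 km

ρ_ref D = ρ (D + h) → D (ρ_ref − ρ) = ρ h.
D = ρ h/(ρ_ref − ρ) = 2700 × 1.7 km/(2740 − 2700) = 115 km.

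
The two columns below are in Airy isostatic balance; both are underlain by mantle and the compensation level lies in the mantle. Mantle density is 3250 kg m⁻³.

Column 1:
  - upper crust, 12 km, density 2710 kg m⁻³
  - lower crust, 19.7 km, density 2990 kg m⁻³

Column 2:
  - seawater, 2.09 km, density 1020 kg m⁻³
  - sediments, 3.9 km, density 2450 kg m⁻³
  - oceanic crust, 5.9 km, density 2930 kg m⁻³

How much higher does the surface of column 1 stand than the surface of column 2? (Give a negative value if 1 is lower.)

0.595 km

For any compensation level in the mantle, the mantle terms cancel and isostasy reduces to e = (Σt_1 − Σt_2) − (Σ(ρt)_1 − Σ(ρt)_2) / ρ_m.
Σt_1 = 31.7 km; Σt_2 = 11.89 km; Σ(ρt)_1 = 91423; Σ(ρt)_2 = 28973.8 (in km·kg m⁻³).
e = (31.7 − 11.89) − (91423 − 28973.8) / 3250 = 0.595 km.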